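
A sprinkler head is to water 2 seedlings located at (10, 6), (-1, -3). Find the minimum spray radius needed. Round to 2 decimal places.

The smallest circle enclosing two points has them as diameter endpoints.
Centre = midpoint = (4.5, 1.5); r² = |(10, 6)−(-1, -3)|²/4 = 202/4 = 50.5.
r = √(50.5) ≈ 7.11.

7.11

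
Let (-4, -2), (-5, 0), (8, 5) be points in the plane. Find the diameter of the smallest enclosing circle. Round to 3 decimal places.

Call the three points A, B, C in the order given.
Side lengths²: AB² = 5, AC² = 193, BC² = 194.
Since BC² = 194 < 193 + 5 = 198, the triangle is acute, so the smallest enclosing circle is the circumcircle.
Circumcentre = (103/62, 129/62), r² = 93605/1922.
Diameter = 2r = 2√(93605/1922) ≈ 13.957.

13.957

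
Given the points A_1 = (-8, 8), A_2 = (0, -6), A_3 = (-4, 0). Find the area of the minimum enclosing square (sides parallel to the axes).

The bounding box has width 8 and height 14.
An axis-aligned square enclosing the set must have side ≥ max(width, height).
So the minimum side is max(8, 14) = 14.
Area = 14² = 196.

196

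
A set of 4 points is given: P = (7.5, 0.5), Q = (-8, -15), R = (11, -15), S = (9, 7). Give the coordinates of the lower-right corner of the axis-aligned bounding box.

x-range [-8, 11], y-range [-15, 7].
The lower-right corner is (11, -15).

(11, -15)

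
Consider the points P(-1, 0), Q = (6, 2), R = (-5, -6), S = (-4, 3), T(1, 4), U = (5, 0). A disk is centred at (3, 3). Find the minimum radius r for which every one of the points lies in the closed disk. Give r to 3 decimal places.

The required radius is the distance from (3, 3) to the farthest point.
Squared distances: 25, 10, 145, 49, 5, 13.
Maximum is 145, attained at R.
r = √145 ≈ 12.042.

12.042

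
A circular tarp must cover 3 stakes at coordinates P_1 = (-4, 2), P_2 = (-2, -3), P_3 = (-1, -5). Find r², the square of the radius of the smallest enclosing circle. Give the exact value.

14.5

Side lengths²: P_1P_2² = 29, P_1P_3² = 58, P_2P_3² = 5.
Since P_1P_3² = 58 ≥ 29 + 5 = 34, the angle opposite P_1P_3 is not acute, so the smallest enclosing circle has P_1P_3 as diameter.
Centre = midpoint of P_1P_3 = (-2.5, -1.5), r² = 58/4 = 14.5.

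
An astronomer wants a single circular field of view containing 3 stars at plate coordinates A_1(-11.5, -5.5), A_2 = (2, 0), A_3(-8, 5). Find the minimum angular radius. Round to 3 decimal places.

7.363

Side lengths²: A_1A_2² = 212.5, A_1A_3² = 122.5, A_2A_3² = 125.
Since A_1A_2² = 212.5 < 125 + 122.5 = 247.5, the triangle is acute, so the smallest enclosing circle is the circumcircle.
Circumcentre = (-36/7, -25/14), r² = 10625/196.
r = √(10625/196) ≈ 7.363.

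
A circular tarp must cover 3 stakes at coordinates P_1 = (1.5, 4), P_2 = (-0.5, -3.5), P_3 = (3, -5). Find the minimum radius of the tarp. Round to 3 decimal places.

4.562

Side lengths²: P_1P_2² = 60.25, P_1P_3² = 83.25, P_2P_3² = 14.5.
Since P_1P_3² = 83.25 ≥ 60.25 + 14.5 = 74.75, the angle opposite P_1P_3 is not acute, so the smallest enclosing circle has P_1P_3 as diameter.
Centre = midpoint of P_1P_3 = (2.25, -0.5), r² = 83.25/4 = 20.8125.
r = √(20.8125) ≈ 4.562.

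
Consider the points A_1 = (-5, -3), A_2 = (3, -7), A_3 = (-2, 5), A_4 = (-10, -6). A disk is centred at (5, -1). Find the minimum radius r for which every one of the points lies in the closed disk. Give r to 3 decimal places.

15.811

The required radius is the distance from (5, -1) to the farthest point.
Squared distances: 104, 40, 85, 250.
Maximum is 250, attained at A_4.
r = √250 ≈ 15.811.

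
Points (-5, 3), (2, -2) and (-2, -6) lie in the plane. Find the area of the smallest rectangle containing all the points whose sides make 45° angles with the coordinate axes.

48

In coordinates u = x + y, v = x − y the rectangle is axis-aligned; the map (x,y)→(u,v) scales areas by 2.
u-values: -2, 0, -8; range = 0 − (-8) = 8.
v-values: -8, 4, 4; range = 4 − (-8) = 12.
Area = (8 × 12) / 2 = 48.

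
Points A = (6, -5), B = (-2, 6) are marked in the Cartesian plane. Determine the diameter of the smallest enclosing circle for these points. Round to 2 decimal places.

13.60

The smallest circle enclosing two points has them as diameter endpoints.
Centre = midpoint = (2, 0.5); r² = |AB|²/4 = 185/4 = 46.25.
Diameter = 2r = 2√(46.25) ≈ 13.60.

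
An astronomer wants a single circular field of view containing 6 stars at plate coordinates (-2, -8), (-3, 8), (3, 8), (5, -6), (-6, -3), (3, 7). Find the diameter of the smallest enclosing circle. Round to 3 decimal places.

16.796

By Welzl's lemma the MEC is supported by two points (diametrically opposite) or three points (on a circumcircle).
The minimum enclosing circle is determined by three boundary points: (-2, -8), (-3, 8), (3, 8).
Their circumcentre is (0, 0.15625) with r² = 70.5244140625.
The farthest remaining point (5, -6) is at distance² 62.8994140625 ≤ 70.5244140625.
Diameter = 2r = 2√(70.5244140625) ≈ 16.796.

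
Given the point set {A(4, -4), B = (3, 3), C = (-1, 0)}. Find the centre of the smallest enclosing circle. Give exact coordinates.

Side lengths²: AB² = 50, AC² = 41, BC² = 25.
Since AB² = 50 < 41 + 25 = 66, the triangle is acute, so the smallest enclosing circle is the circumcircle.
Circumcentre = (161/62, -39/62), r² = 25625/1922.
Centre = (161/62, -39/62).

(161/62, -39/62)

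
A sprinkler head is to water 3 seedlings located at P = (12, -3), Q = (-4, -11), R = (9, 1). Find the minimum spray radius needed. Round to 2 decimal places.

8.99

Side lengths²: PQ² = 320, PR² = 25, QR² = 313.
Since PQ² = 320 < 313 + 25 = 338, the triangle is acute, so the smallest enclosing circle is the circumcircle.
Circumcentre = (79/22, -68/11), r² = 39125/484.
r = √(39125/484) ≈ 8.99.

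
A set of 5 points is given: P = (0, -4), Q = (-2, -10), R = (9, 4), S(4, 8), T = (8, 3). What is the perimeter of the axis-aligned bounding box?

58

Width = max x − min x = 9 − (-2) = 11.
Height = max y − min y = 8 − (-10) = 18.
Perimeter = 2(11 + 18) = 58.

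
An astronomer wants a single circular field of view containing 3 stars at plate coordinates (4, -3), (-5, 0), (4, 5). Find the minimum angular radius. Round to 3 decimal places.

Call the three points A, B, C in the order given.
Side lengths²: AB² = 90, AC² = 64, BC² = 106.
Since BC² = 106 < 90 + 64 = 154, the triangle is acute, so the smallest enclosing circle is the circumcircle.
Circumcentre = (1/3, 1), r² = 265/9.
r = √(265/9) ≈ 5.426.

5.426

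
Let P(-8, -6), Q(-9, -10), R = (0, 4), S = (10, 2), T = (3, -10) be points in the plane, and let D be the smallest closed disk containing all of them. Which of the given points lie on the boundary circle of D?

Q, S

A smallest enclosing disk is always determined by at most three of the input points on its boundary.
The farthest pair is Q–S with squared distance 505. The circle on this segment as diameter has centre (0.5, -4) and r² = 505/4 = 126.25.
Check P: distance² to centre = 76.25 ≤ 126.25, so it lies inside.
All remaining points lie in this disk, and no smaller disk contains both endpoints, so this is the minimum enclosing circle.
The points at distance exactly r from the centre are Q, S — 2 points.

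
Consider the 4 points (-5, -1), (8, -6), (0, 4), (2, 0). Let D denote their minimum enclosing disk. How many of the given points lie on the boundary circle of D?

3

A smallest enclosing disk is always determined by at most three of the input points on its boundary.
The minimum enclosing circle is determined by three boundary points: (-5, -1), (8, -6), (0, 4).
Their circumcentre is (16/9, -25/9) with r² = 3977/81.
The farthest remaining point (2, 0) is at distance² 629/81 ≤ 3977/81.
The points at distance exactly r from the centre are (-5, -1), (8, -6), (0, 4) — 3 points.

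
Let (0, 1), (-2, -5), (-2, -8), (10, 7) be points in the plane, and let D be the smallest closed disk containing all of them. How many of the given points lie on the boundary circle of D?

2

A smallest enclosing disk is always determined by at most three of the input points on its boundary.
The farthest pair is (-2, -8)–(10, 7) with squared distance 369. The circle on this segment as diameter has centre (4, -0.5) and r² = 369/4 = 92.25.
Check (0, 1): distance² to centre = 18.25 ≤ 92.25, so it lies inside.
All remaining points lie in this disk, and no smaller disk contains both endpoints, so this is the minimum enclosing circle.
The points at distance exactly r from the centre are (-2, -8), (10, 7) — 2 points.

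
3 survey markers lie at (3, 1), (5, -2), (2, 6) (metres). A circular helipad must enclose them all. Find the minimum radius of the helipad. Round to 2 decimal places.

Call the three points A, B, C in the order given.
Side lengths²: AB² = 13, AC² = 26, BC² = 73.
Since BC² = 73 ≥ 26 + 13 = 39, the angle opposite BC is not acute, so the smallest enclosing circle has BC as diameter.
Centre = midpoint of BC = (3.5, 2), r² = 73/4 = 18.25.
r = √(18.25) ≈ 4.27.

4.27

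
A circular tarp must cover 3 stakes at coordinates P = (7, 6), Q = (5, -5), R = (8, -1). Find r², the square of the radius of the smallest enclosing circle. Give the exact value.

Side lengths²: PQ² = 125, PR² = 50, QR² = 25.
Since PQ² = 125 ≥ 50 + 25 = 75, the angle opposite PQ is not acute, so the smallest enclosing circle has PQ as diameter.
Centre = midpoint of PQ = (6, 0.5), r² = 125/4 = 31.25.

31.25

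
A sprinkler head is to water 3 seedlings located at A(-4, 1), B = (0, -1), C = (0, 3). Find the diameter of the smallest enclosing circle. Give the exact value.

Side lengths²: AB² = 20, AC² = 20, BC² = 16.
Since AC² = 20 < 20 + 16 = 36, the triangle is acute, so the smallest enclosing circle is the circumcircle.
Circumcentre = (-1.5, 1), r² = 6.25.
Diameter = 2r = 2√(6.25) = 5.

5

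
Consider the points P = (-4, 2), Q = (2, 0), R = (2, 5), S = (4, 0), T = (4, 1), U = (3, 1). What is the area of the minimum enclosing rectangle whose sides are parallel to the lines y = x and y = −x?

45

In coordinates u = x + y, v = x − y the rectangle is axis-aligned; the map (x,y)→(u,v) scales areas by 2.
u-values: -2, 2, 7, 4, 5, 4; range = 7 − (-2) = 9.
v-values: -6, 2, -3, 4, 3, 2; range = 4 − (-6) = 10.
Area = (9 × 10) / 2 = 45.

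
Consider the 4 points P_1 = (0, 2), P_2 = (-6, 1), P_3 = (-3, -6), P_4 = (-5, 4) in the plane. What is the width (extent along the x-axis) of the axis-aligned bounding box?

6

max x = 0, min x = -6, so width = 6.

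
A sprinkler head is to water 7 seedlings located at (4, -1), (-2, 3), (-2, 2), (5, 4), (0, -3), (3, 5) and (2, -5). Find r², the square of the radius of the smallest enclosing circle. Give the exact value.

The minimum enclosing circle is determined by three boundary points: (-2, 3), (3, 5), (2, -5).
Their circumcentre is (25/12, 1/24) with r² = 14645/576.
The farthest remaining point (5, 4) is at distance² 13925/576 ≤ 14645/576.

14645/576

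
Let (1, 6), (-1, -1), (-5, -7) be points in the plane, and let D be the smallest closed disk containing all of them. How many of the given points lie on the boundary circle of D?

Call the three points A, B, C in the order given.
Side lengths²: AB² = 53, AC² = 205, BC² = 52.
Since AC² = 205 ≥ 53 + 52 = 105, the angle opposite AC is not acute, so the smallest enclosing circle has AC as diameter.
Centre = midpoint of AC = (-2, -0.5), r² = 205/4 = 51.25.
The points at distance exactly r from the centre are (1, 6), (-5, -7) — 2 points.

2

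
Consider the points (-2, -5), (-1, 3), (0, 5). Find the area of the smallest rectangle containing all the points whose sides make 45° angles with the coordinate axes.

48

In coordinates u = x + y, v = x − y the rectangle is axis-aligned; the map (x,y)→(u,v) scales areas by 2.
u-values: -7, 2, 5; range = 5 − (-7) = 12.
v-values: 3, -4, -5; range = 3 − (-5) = 8.
Area = (12 × 8) / 2 = 48.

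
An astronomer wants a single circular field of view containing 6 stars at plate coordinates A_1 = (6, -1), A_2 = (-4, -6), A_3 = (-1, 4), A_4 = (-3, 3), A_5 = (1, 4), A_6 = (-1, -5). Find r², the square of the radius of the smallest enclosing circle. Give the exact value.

20165/578

The minimum enclosing circle of a finite set is fixed by two of the points (as a diameter) or three (as a circumcircle).
The minimum enclosing circle is determined by three boundary points: A_1, A_2, A_3.
Their circumcentre is (5/34, -61/34) with r² = 20165/578.
The farthest remaining point A_5 is at distance² 19825/578 ≤ 20165/578.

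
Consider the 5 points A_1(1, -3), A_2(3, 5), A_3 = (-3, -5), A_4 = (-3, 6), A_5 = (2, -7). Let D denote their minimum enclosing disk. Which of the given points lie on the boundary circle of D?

A smallest enclosing disk is always determined by at most three of the input points on its boundary.
The farthest pair is A_4–A_5 with squared distance 194. The circle on this segment as diameter has centre (-0.5, -0.5) and r² = 194/4 = 48.5.
Check A_1: distance² to centre = 8.5 ≤ 48.5, so it lies inside.
All remaining points lie in this disk, and no smaller disk contains both endpoints, so this is the minimum enclosing circle.
The points at distance exactly r from the centre are A_4, A_5 — 2 points.

A_4, A_5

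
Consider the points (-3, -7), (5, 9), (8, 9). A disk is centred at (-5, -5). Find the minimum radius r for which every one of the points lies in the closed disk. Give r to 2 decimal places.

The required radius is the distance from (-5, -5) to the farthest point.
Squared distances: 8, 296, 365.
Maximum is 365, attained at (8, 9).
r = √365 ≈ 19.10.

19.10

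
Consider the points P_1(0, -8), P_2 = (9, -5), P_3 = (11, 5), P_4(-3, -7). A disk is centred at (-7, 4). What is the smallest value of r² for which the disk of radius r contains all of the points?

337

The required radius is the distance from (-7, 4) to the farthest point.
Squared distances: 193, 337, 325, 137.
Maximum is 337, attained at P_2.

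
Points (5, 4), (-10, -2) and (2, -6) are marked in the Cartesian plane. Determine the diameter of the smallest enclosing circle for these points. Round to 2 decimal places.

16.16

Call the three points A, B, C in the order given.
Side lengths²: AB² = 261, AC² = 109, BC² = 160.
Since AB² = 261 < 160 + 109 = 269, the triangle is acute, so the smallest enclosing circle is the circumcircle.
Circumcentre = (-53/22, 17/22), r² = 15805/242.
Diameter = 2r = 2√(15805/242) ≈ 16.16.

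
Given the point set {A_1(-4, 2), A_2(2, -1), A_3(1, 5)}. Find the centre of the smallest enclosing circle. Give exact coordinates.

(-9/22, 37/22)

Side lengths²: A_1A_2² = 45, A_1A_3² = 34, A_2A_3² = 37.
Since A_1A_2² = 45 < 37 + 34 = 71, the triangle is acute, so the smallest enclosing circle is the circumcircle.
Circumcentre = (-9/22, 37/22), r² = 3145/242.
Centre = (-9/22, 37/22).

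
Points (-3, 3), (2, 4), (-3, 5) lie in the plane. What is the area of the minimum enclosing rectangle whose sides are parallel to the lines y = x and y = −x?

In coordinates u = x + y, v = x − y the rectangle is axis-aligned; the map (x,y)→(u,v) scales areas by 2.
u-values: 0, 6, 2; range = 6 − 0 = 6.
v-values: -6, -2, -8; range = -2 − (-8) = 6.
Area = (6 × 6) / 2 = 18.

18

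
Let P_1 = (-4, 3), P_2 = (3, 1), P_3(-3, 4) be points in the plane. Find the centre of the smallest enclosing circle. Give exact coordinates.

Side lengths²: P_1P_2² = 53, P_1P_3² = 2, P_2P_3² = 45.
Since P_1P_2² = 53 ≥ 45 + 2 = 47, the angle opposite P_1P_2 is not acute, so the smallest enclosing circle has P_1P_2 as diameter.
Centre = midpoint of P_1P_2 = (-0.5, 2), r² = 53/4 = 13.25.
Centre = (-0.5, 2).

(-0.5, 2)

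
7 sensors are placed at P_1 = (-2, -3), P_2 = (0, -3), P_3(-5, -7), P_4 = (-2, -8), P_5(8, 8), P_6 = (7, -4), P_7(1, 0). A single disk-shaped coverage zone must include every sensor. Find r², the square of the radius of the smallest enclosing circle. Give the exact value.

The farthest pair is P_3–P_5 with squared distance 394. The circle on this segment as diameter has centre (1.5, 0.5) and r² = 394/4 = 98.5.
Check P_1: distance² to centre = 24.5 ≤ 98.5, so it lies inside.
All remaining points lie in this disk, and no smaller disk contains both endpoints, so this is the minimum enclosing circle.

98.5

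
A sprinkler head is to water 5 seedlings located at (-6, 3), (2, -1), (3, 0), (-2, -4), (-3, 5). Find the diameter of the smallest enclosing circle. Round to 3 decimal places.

The minimum enclosing circle is determined by three boundary points: (-6, 3), (3, 0), (-2, -4).
Their circumcentre is (-59/34, 27/34) with r² = 13325/578.
The farthest remaining point (-3, 5) is at distance² 11149/578 ≤ 13325/578.
Diameter = 2r = 2√(13325/578) ≈ 9.603.

9.603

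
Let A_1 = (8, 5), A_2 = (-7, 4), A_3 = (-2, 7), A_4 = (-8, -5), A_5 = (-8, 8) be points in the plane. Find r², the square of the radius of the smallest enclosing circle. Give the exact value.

92.12890625

The minimum enclosing circle of a finite set is fixed by two of the points (as a diameter) or three (as a circumcircle).
The minimum enclosing circle is determined by three boundary points: A_1, A_4, A_5.
Their circumcentre is (-0.9375, 1.5) with r² = 92.12890625.
The farthest remaining point A_2 is at distance² 43.00390625 ≤ 92.12890625.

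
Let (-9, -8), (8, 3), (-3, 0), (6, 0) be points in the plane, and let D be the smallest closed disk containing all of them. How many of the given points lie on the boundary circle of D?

2

A smallest enclosing disk is always determined by at most three of the input points on its boundary.
The farthest pair is (-9, -8)–(8, 3) with squared distance 410. The circle on this segment as diameter has centre (-0.5, -2.5) and r² = 410/4 = 102.5.
Check (-3, 0): distance² to centre = 12.5 ≤ 102.5, so it lies inside.
All remaining points lie in this disk, and no smaller disk contains both endpoints, so this is the minimum enclosing circle.
The points at distance exactly r from the centre are (-9, -8), (8, 3) — 2 points.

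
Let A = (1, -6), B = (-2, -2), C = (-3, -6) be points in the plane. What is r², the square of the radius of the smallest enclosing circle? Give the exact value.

Side lengths²: AB² = 25, AC² = 16, BC² = 17.
Since AB² = 25 < 17 + 16 = 33, the triangle is acute, so the smallest enclosing circle is the circumcircle.
Circumcentre = (-1, -4.375), r² = 6.640625.

6.640625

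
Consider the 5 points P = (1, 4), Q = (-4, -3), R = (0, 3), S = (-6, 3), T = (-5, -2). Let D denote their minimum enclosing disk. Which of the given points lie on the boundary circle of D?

The minimum enclosing circle is determined by three boundary points: P, Q, S.
Their circumcentre is (-47/22, 21/22) with r² = 4625/242.
The farthest remaining point T is at distance² 4097/242 ≤ 4625/242.
The points at distance exactly r from the centre are P, Q, S — 3 points.

P, Q, S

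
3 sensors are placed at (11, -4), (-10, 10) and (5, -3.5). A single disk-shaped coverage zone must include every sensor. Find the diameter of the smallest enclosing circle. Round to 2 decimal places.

25.24

Call the three points A, B, C in the order given.
Side lengths²: AB² = 637, AC² = 36.25, BC² = 407.25.
Since AB² = 637 ≥ 407.25 + 36.25 = 443.5, the angle opposite AB is not acute, so the smallest enclosing circle has AB as diameter.
Centre = midpoint of AB = (0.5, 3), r² = 637/4 = 159.25.
Diameter = 2r = 2√(159.25) ≈ 25.24.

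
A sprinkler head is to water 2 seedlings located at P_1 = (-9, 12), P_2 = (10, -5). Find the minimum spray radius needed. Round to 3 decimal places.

The smallest circle enclosing two points has them as diameter endpoints.
Centre = midpoint = (0.5, 3.5); r² = |P_1P_2|²/4 = 650/4 = 162.5.
r = √(162.5) ≈ 12.748.

12.748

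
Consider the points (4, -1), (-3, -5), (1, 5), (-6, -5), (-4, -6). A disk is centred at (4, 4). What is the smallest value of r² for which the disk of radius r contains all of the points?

The required radius is the distance from (4, 4) to the farthest point.
Squared distances: 25, 130, 10, 181, 164.
Maximum is 181, attained at (-6, -5).

181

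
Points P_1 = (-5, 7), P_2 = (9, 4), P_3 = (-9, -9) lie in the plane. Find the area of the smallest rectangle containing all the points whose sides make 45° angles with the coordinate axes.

In coordinates u = x + y, v = x − y the rectangle is axis-aligned; the map (x,y)→(u,v) scales areas by 2.
u-values: 2, 13, -18; range = 13 − (-18) = 31.
v-values: -12, 5, 0; range = 5 − (-12) = 17.
Area = (31 × 17) / 2 = 263.5.

263.5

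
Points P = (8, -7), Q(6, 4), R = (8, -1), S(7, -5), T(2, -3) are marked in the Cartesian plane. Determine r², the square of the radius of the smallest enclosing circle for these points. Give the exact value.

By Welzl's lemma the MEC is supported by two points (diametrically opposite) or three points (on a circumcircle).
The farthest pair is P–Q with squared distance 125. The circle on this segment as diameter has centre (7, -1.5) and r² = 125/4 = 31.25.
Check R: distance² to centre = 1.25 ≤ 31.25, so it lies inside.
All remaining points lie in this disk, and no smaller disk contains both endpoints, so this is the minimum enclosing circle.

31.25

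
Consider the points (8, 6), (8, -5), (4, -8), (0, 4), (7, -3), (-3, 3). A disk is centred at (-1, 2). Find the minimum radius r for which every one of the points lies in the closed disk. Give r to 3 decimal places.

The required radius is the distance from (-1, 2) to the farthest point.
Squared distances: 97, 130, 125, 5, 89, 5.
Maximum is 130, attained at (8, -5).
r = √130 ≈ 11.402.

11.402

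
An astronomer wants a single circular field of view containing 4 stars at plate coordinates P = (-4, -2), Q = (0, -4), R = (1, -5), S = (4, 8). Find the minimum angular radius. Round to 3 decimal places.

By Welzl's lemma the MEC is supported by two points (diametrically opposite) or three points (on a circumcircle).
The minimum enclosing circle is determined by three boundary points: P, R, S.
Their circumcentre is (60/37, 63/37) with r² = 62033/1369.
The farthest remaining point Q is at distance² 48121/1369 ≤ 62033/1369.
r = √(62033/1369) ≈ 6.731.

6.731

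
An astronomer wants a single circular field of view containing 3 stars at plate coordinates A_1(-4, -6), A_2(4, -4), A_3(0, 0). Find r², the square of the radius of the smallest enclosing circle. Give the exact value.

17.68

Side lengths²: A_1A_2² = 68, A_1A_3² = 52, A_2A_3² = 32.
Since A_1A_2² = 68 < 52 + 32 = 84, the triangle is acute, so the smallest enclosing circle is the circumcircle.
Circumcentre = (-0.2, -4.2), r² = 17.68.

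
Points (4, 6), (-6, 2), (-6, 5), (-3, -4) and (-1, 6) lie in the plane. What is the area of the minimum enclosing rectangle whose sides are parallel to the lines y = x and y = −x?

102

In coordinates u = x + y, v = x − y the rectangle is axis-aligned; the map (x,y)→(u,v) scales areas by 2.
u-values: 10, -4, -1, -7, 5; range = 10 − (-7) = 17.
v-values: -2, -8, -11, 1, -7; range = 1 − (-11) = 12.
Area = (17 × 12) / 2 = 102.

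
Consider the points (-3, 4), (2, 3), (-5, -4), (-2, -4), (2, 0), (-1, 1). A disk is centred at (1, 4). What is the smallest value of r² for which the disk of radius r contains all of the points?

The required radius is the distance from (1, 4) to the farthest point.
Squared distances: 16, 2, 100, 73, 17, 13.
Maximum is 100, attained at (-5, -4).

100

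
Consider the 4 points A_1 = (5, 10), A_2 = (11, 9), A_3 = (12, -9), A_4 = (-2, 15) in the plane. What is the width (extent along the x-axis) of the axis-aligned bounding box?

14

max x = 12, min x = -2, so width = 14.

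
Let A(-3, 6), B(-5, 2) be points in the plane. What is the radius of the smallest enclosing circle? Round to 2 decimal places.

The smallest circle enclosing two points has them as diameter endpoints.
Centre = midpoint = (-4, 4); r² = |AB|²/4 = 20/4 = 5.
r = √5 ≈ 2.24.

2.24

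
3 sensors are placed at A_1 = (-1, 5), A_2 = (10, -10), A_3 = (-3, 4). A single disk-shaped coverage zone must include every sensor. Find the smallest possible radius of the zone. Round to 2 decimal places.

9.55

Side lengths²: A_1A_2² = 346, A_1A_3² = 5, A_2A_3² = 365.
Since A_2A_3² = 365 ≥ 346 + 5 = 351, the angle opposite A_2A_3 is not acute, so the smallest enclosing circle has A_2A_3 as diameter.
Centre = midpoint of A_2A_3 = (3.5, -3), r² = 365/4 = 91.25.
r = √(91.25) ≈ 9.55.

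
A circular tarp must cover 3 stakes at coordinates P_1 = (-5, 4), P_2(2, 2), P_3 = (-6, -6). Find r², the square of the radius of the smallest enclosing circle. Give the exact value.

5353/162

Side lengths²: P_1P_2² = 53, P_1P_3² = 101, P_2P_3² = 128.
Since P_2P_3² = 128 < 101 + 53 = 154, the triangle is acute, so the smallest enclosing circle is the circumcircle.
Circumcentre = (-49/18, -23/18), r² = 5353/162.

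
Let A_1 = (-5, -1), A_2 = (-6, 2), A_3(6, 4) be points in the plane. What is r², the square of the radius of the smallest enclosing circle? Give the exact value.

Side lengths²: A_1A_2² = 10, A_1A_3² = 146, A_2A_3² = 148.
Since A_2A_3² = 148 < 146 + 10 = 156, the triangle is acute, so the smallest enclosing circle is the circumcircle.
Circumcentre = (2/19, 45/19), r² = 13505/361.

13505/361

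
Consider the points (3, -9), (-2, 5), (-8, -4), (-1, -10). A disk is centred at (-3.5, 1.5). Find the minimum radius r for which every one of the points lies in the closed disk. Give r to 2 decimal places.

The required radius is the distance from (-3.5, 1.5) to the farthest point.
Squared distances: 152.5, 14.5, 50.5, 138.5.
Maximum is 152.5, attained at (3, -9).
r = √(152.5) ≈ 12.35.

12.35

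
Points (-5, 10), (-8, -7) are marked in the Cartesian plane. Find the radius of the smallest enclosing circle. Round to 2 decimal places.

8.63

The smallest circle enclosing two points has them as diameter endpoints.
Centre = midpoint = (-6.5, 1.5); r² = |(-5, 10)−(-8, -7)|²/4 = 298/4 = 74.5.
r = √(74.5) ≈ 8.63.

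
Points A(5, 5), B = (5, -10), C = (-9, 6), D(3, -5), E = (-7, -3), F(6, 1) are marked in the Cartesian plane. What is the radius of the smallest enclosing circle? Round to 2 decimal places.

A smallest enclosing disk is always determined by at most three of the input points on its boundary.
The farthest pair is B–C with squared distance 452. The circle on this segment as diameter has centre (-2, -2) and r² = 452/4 = 113.
Check A: distance² to centre = 98 ≤ 113, so it lies inside.
All remaining points lie in this disk, and no smaller disk contains both endpoints, so this is the minimum enclosing circle.
r = √113 ≈ 10.63.

10.63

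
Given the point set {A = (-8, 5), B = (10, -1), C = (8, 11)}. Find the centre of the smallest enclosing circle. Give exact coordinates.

Side lengths²: AB² = 360, AC² = 292, BC² = 148.
Since AB² = 360 < 292 + 148 = 440, the triangle is acute, so the smallest enclosing circle is the circumcircle.
Circumcentre = (27/17, 64/17), r² = 27010/289.
Centre = (27/17, 64/17).

(27/17, 64/17)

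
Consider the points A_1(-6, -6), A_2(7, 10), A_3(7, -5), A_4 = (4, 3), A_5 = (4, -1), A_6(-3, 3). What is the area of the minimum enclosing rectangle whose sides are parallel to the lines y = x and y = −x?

In coordinates u = x + y, v = x − y the rectangle is axis-aligned; the map (x,y)→(u,v) scales areas by 2.
u-values: -12, 17, 2, 7, 3, 0; range = 17 − (-12) = 29.
v-values: 0, -3, 12, 1, 5, -6; range = 12 − (-6) = 18.
Area = (29 × 18) / 2 = 261.

261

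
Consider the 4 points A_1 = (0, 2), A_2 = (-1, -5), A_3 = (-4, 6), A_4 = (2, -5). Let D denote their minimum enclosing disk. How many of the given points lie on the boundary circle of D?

2

A smallest enclosing disk is always determined by at most three of the input points on its boundary.
The farthest pair is A_3–A_4 with squared distance 157. The circle on this segment as diameter has centre (-1, 0.5) and r² = 157/4 = 39.25.
Check A_1: distance² to centre = 3.25 ≤ 39.25, so it lies inside.
All remaining points lie in this disk, and no smaller disk contains both endpoints, so this is the minimum enclosing circle.
The points at distance exactly r from the centre are A_3, A_4 — 2 points.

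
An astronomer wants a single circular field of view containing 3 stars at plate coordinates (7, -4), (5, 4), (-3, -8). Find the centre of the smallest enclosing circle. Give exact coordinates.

(1, -2)

Call the three points A, B, C in the order given.
Side lengths²: AB² = 68, AC² = 116, BC² = 208.
Since BC² = 208 ≥ 116 + 68 = 184, the angle opposite BC is not acute, so the smallest enclosing circle has BC as diameter.
Centre = midpoint of BC = (1, -2), r² = 208/4 = 52.
Centre = (1, -2).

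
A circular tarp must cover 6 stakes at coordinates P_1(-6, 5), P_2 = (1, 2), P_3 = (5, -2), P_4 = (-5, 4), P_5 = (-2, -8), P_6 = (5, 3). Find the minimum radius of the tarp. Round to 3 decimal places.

7.343

The minimum enclosing circle is determined by three boundary points: P_1, P_5, P_6.
Their circumcentre is (-73/54, -37/54) with r² = 78625/1458.
The farthest remaining point P_3 is at distance² 61345/1458 ≤ 78625/1458.
r = √(78625/1458) ≈ 7.343.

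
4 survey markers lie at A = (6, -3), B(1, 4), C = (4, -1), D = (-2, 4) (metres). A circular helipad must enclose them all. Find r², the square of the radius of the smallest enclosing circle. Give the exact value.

A smallest enclosing disk is always determined by at most three of the input points on its boundary.
The farthest pair is A–D with squared distance 113. The circle on this segment as diameter has centre (2, 0.5) and r² = 113/4 = 28.25.
Check B: distance² to centre = 13.25 ≤ 28.25, so it lies inside.
All remaining points lie in this disk, and no smaller disk contains both endpoints, so this is the minimum enclosing circle.

28.25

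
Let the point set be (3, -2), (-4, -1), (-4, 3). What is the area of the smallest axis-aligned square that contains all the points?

The bounding box has width 7 and height 5.
An axis-aligned square enclosing the set must have side ≥ max(width, height).
So the minimum side is max(7, 5) = 7.
Area = 7² = 49.

49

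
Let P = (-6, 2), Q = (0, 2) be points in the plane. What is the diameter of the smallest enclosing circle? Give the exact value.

6

The smallest circle enclosing two points has them as diameter endpoints.
Centre = midpoint = (-3, 2); r² = |PQ|²/4 = 36/4 = 9.
Diameter = 2r = 2√9 = 6.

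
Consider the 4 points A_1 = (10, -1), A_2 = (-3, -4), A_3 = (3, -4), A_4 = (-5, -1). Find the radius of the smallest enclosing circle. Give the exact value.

A smallest enclosing disk is always determined by at most three of the input points on its boundary.
The farthest pair is A_1–A_4 with squared distance 225. The circle on this segment as diameter has centre (2.5, -1) and r² = 225/4 = 56.25.
Check A_2: distance² to centre = 39.25 ≤ 56.25, so it lies inside.
All remaining points lie in this disk, and no smaller disk contains both endpoints, so this is the minimum enclosing circle.
r = √(56.25) = 7.5.

7.5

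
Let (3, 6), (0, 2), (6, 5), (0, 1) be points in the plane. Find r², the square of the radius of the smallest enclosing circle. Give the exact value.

A smallest enclosing disk is always determined by at most three of the input points on its boundary.
The farthest pair is (6, 5)–(0, 1) with squared distance 52. The circle on this segment as diameter has centre (3, 3) and r² = 52/4 = 13.
Check (3, 6): distance² to centre = 9 ≤ 13, so it lies inside.
All remaining points lie in this disk, and no smaller disk contains both endpoints, so this is the minimum enclosing circle.

13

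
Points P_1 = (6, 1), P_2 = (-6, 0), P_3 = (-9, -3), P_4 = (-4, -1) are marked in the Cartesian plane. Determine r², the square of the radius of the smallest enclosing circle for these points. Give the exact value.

60.25

The farthest pair is P_1–P_3 with squared distance 241. The circle on this segment as diameter has centre (-1.5, -1) and r² = 241/4 = 60.25.
Check P_2: distance² to centre = 21.25 ≤ 60.25, so it lies inside.
All remaining points lie in this disk, and no smaller disk contains both endpoints, so this is the minimum enclosing circle.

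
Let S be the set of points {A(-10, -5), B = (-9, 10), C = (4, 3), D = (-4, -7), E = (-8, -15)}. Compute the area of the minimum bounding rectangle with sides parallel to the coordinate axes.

350

x ranges over [-10, 4], width 14.
y ranges over [-15, 10], height 25.
Area = 14 × 25 = 350.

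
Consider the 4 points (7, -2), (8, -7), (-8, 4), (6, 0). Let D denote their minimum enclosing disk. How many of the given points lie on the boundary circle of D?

2

The farthest pair is (8, -7)–(-8, 4) with squared distance 377. The circle on this segment as diameter has centre (0, -1.5) and r² = 377/4 = 94.25.
Check (7, -2): distance² to centre = 49.25 ≤ 94.25, so it lies inside.
All remaining points lie in this disk, and no smaller disk contains both endpoints, so this is the minimum enclosing circle.
The points at distance exactly r from the centre are (8, -7), (-8, 4) — 2 points.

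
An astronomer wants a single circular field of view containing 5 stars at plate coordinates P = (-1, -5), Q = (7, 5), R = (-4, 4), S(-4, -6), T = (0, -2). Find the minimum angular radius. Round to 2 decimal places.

A smallest enclosing disk is always determined by at most three of the input points on its boundary.
The farthest pair is Q–S with squared distance 242. The circle on this segment as diameter has centre (1.5, -0.5) and r² = 242/4 = 60.5.
Check P: distance² to centre = 26.5 ≤ 60.5, so it lies inside.
All remaining points lie in this disk, and no smaller disk contains both endpoints, so this is the minimum enclosing circle.
r = √(60.5) ≈ 7.78.

7.78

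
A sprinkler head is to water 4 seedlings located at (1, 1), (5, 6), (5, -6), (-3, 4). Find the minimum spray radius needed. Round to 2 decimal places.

6.60

By Welzl's lemma the MEC is supported by two points (diametrically opposite) or three points (on a circumcircle).
The minimum enclosing circle is determined by three boundary points: (5, 6), (5, -6), (-3, 4).
Their circumcentre is (2.25, 0) with r² = 43.5625.
The farthest remaining point (1, 1) is at distance² 2.5625 ≤ 43.5625.
r = √(43.5625) ≈ 6.60.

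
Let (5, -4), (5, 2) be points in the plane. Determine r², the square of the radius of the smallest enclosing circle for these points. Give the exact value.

9

The smallest circle enclosing two points has them as diameter endpoints.
Centre = midpoint = (5, -1); r² = |(5, -4)−(5, 2)|²/4 = 36/4 = 9.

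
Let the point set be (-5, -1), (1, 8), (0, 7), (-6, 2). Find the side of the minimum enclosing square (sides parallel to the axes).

9

The bounding box has width 7 and height 9.
An axis-aligned square enclosing the set must have side ≥ max(width, height).
So the minimum side is max(7, 9) = 9.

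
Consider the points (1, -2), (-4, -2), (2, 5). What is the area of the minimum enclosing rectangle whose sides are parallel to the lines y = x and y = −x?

In coordinates u = x + y, v = x − y the rectangle is axis-aligned; the map (x,y)→(u,v) scales areas by 2.
u-values: -1, -6, 7; range = 7 − (-6) = 13.
v-values: 3, -2, -3; range = 3 − (-3) = 6.
Area = (13 × 6) / 2 = 39.

39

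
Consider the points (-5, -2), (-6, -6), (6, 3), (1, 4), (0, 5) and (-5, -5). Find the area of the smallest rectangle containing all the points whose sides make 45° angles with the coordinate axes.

In coordinates u = x + y, v = x − y the rectangle is axis-aligned; the map (x,y)→(u,v) scales areas by 2.
u-values: -7, -12, 9, 5, 5, -10; range = 9 − (-12) = 21.
v-values: -3, 0, 3, -3, -5, 0; range = 3 − (-5) = 8.
Area = (21 × 8) / 2 = 84.

84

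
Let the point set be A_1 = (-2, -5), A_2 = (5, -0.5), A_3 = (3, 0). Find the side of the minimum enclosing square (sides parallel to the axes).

The bounding box has width 7 and height 5.
An axis-aligned square enclosing the set must have side ≥ max(width, height).
So the minimum side is max(7, 5) = 7.

7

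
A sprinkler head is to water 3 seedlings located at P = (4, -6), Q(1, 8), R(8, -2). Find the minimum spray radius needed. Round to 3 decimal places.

7.159

Side lengths²: PQ² = 205, PR² = 32, QR² = 149.
Since PQ² = 205 ≥ 149 + 32 = 181, the angle opposite PQ is not acute, so the smallest enclosing circle has PQ as diameter.
Centre = midpoint of PQ = (2.5, 1), r² = 205/4 = 51.25.
r = √(51.25) ≈ 7.159.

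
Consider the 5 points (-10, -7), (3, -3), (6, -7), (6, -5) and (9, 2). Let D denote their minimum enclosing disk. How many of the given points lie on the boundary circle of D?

A smallest enclosing disk is always determined by at most three of the input points on its boundary.
The farthest pair is (-10, -7)–(9, 2) with squared distance 442. The circle on this segment as diameter has centre (-0.5, -2.5) and r² = 442/4 = 110.5.
Check (3, -3): distance² to centre = 12.5 ≤ 110.5, so it lies inside.
All remaining points lie in this disk, and no smaller disk contains both endpoints, so this is the minimum enclosing circle.
The points at distance exactly r from the centre are (-10, -7), (9, 2) — 2 points.

2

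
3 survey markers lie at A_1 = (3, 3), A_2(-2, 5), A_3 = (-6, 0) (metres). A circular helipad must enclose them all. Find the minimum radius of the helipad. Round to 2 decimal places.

4.74

Side lengths²: A_1A_2² = 29, A_1A_3² = 90, A_2A_3² = 41.
Since A_1A_3² = 90 ≥ 41 + 29 = 70, the angle opposite A_1A_3 is not acute, so the smallest enclosing circle has A_1A_3 as diameter.
Centre = midpoint of A_1A_3 = (-1.5, 1.5), r² = 90/4 = 22.5.
r = √(22.5) ≈ 4.74.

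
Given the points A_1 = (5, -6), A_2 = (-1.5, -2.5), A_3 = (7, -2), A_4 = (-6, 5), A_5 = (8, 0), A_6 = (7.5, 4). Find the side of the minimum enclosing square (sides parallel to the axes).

The bounding box has width 14 and height 11.
An axis-aligned square enclosing the set must have side ≥ max(width, height).
So the minimum side is max(14, 11) = 14.

14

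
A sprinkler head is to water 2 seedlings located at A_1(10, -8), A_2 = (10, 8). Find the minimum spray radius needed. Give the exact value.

The smallest circle enclosing two points has them as diameter endpoints.
Centre = midpoint = (10, 0); r² = |A_1A_2|²/4 = 256/4 = 64.
r = √64 = 8.

8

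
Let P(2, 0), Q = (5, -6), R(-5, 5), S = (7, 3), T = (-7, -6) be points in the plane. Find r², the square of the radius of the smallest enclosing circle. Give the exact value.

69.25

The farthest pair is S–T with squared distance 277. The circle on this segment as diameter has centre (0, -1.5) and r² = 277/4 = 69.25.
Check P: distance² to centre = 6.25 ≤ 69.25, so it lies inside.
All remaining points lie in this disk, and no smaller disk contains both endpoints, so this is the minimum enclosing circle.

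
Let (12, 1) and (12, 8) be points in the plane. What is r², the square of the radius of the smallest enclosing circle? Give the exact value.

12.25

The smallest circle enclosing two points has them as diameter endpoints.
Centre = midpoint = (12, 4.5); r² = |(12, 1)−(12, 8)|²/4 = 49/4 = 12.25.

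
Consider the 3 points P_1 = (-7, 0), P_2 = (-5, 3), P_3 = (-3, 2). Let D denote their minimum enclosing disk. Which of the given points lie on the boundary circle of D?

Side lengths²: P_1P_2² = 13, P_1P_3² = 20, P_2P_3² = 5.
Since P_1P_3² = 20 ≥ 13 + 5 = 18, the angle opposite P_1P_3 is not acute, so the smallest enclosing circle has P_1P_3 as diameter.
Centre = midpoint of P_1P_3 = (-5, 1), r² = 20/4 = 5.
The points at distance exactly r from the centre are P_1, P_3 — 2 points.

P_1, P_3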